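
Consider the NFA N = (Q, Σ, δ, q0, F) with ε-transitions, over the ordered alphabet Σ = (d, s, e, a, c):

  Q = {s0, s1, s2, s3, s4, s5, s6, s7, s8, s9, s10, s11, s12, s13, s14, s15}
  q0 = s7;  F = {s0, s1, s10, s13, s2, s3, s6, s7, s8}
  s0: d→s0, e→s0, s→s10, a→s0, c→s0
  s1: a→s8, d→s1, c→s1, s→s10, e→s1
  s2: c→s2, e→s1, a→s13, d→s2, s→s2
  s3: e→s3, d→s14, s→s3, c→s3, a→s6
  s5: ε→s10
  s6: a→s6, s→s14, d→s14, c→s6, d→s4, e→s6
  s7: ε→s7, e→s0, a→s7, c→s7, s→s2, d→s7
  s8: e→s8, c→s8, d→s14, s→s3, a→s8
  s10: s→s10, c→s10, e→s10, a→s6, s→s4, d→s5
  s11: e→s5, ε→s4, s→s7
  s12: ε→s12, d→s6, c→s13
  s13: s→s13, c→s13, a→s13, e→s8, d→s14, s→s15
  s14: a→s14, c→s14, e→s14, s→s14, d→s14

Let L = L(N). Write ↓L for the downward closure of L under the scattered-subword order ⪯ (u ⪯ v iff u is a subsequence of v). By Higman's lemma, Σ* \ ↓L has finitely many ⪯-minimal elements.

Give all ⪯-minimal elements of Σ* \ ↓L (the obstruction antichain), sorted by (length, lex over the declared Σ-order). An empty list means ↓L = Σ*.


|Q|=16, |F|=9, |δ|=61 (4 ε).
min D↑ (10 st, q0=0, F={7}): 0:d→0,s→1,e→2,a→0,c→0 1:d→1,s→1,e→3,a→4,c→1 2:d→2,s→5,e→2,a→2,c→2 3:d→3,s→5,e→3,a→6,c→3 4:d→7,s→4,e→6,a→4,c→4 5:d→5,s→5,e→5,a→8,c→5 6:d→7,s→9,e→6,a→6,c→6 7:d→7,s→7,e→7,a→7,c→7 8:d→7,s→7,e→8,a→8,c→8 9:d→7,s→9,e→9,a→8,c→9 (ε-aug+det+¬).
'sad': run [13, 11, 7, 2] end={s14,s4} — reject; 3/3 del acc.
'esas': N↓-sim [13, 9, 6, 3, 1] end={s14} — reject; 4/4 single-dels accept.
2 minimals (antichain).

min(Σ*\↓L) = [sad, esas].


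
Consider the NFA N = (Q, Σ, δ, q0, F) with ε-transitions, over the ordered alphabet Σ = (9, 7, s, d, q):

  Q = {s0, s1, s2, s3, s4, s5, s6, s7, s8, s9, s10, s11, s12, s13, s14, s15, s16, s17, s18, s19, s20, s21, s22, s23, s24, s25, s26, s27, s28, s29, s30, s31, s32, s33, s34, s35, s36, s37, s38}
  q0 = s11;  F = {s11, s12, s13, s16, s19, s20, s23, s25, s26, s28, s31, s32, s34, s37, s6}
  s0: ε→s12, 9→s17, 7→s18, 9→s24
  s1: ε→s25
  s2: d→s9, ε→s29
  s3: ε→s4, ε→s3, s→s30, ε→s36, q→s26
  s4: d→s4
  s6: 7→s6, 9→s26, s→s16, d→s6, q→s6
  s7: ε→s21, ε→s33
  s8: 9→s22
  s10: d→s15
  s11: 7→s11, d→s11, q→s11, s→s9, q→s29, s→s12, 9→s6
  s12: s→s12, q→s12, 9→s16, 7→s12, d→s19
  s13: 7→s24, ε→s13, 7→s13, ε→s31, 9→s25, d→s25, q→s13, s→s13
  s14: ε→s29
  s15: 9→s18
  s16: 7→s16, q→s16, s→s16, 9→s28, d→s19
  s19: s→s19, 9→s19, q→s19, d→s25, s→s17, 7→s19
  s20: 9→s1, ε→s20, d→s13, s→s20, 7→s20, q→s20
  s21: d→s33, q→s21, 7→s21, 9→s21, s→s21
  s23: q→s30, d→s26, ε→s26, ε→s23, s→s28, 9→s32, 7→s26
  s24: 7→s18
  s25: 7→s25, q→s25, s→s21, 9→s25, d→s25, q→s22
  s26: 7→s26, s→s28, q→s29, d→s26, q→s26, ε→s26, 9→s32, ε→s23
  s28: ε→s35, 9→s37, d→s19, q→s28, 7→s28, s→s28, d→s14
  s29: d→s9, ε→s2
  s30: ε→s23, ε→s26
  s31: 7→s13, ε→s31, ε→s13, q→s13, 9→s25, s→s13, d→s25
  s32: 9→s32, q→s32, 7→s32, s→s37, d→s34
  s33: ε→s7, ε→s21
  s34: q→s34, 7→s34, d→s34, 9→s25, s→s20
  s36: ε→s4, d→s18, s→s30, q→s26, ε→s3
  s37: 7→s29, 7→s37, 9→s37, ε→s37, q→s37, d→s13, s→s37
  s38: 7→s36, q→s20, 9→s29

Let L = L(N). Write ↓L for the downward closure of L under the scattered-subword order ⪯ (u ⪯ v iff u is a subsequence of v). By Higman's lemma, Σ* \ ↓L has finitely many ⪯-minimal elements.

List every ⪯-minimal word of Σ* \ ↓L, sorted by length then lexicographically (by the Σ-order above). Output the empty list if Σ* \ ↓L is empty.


min(Σ*\↓L) = [sdds, 999d9s].

|Q|=39, |F|=15, |δ|=133 (27 ε).
min D↑ (14 st, q0=0, F={11}): 0:9→1,7→0,s→2,d→0,q→0 1:9→3,7→1,s→4,d→1,q→1 2:9→4,7→2,s→2,d→5,q→2 3:9→6,7→3,s→7,d→3,q→3 4:9→7,7→4,s→4,d→5,q→4 5:9→5,7→5,s→5,d→8,q→5 6:9→6,7→6,s→9,d→10,q→6 7:9→9,7→7,s→7,d→5,q→7 8:9→8,7→8,s→11,d→8,q→8 9:9→9,7→9,s→9,d→12,q→9 10:9→8,7→10,s→13,d→10,q→10 11:9→11,7→11,s→11,d→11,q→11 12:9→8,7→12,s→12,d→8,q→12 13:9→8,7→13,s→13,d→12,q→13 [Hopcroft].
'sdds': run [29, 22, 15, 6, 3] end={s21,s33,s7} ∉↓L; 4/4 del acc.
'999d9s': N↓-sim [29, 27, 25, 19, 13, 6, 3] end={s21,s33,s7} rej; 6/6 del acc.
2 minimals (antichain).


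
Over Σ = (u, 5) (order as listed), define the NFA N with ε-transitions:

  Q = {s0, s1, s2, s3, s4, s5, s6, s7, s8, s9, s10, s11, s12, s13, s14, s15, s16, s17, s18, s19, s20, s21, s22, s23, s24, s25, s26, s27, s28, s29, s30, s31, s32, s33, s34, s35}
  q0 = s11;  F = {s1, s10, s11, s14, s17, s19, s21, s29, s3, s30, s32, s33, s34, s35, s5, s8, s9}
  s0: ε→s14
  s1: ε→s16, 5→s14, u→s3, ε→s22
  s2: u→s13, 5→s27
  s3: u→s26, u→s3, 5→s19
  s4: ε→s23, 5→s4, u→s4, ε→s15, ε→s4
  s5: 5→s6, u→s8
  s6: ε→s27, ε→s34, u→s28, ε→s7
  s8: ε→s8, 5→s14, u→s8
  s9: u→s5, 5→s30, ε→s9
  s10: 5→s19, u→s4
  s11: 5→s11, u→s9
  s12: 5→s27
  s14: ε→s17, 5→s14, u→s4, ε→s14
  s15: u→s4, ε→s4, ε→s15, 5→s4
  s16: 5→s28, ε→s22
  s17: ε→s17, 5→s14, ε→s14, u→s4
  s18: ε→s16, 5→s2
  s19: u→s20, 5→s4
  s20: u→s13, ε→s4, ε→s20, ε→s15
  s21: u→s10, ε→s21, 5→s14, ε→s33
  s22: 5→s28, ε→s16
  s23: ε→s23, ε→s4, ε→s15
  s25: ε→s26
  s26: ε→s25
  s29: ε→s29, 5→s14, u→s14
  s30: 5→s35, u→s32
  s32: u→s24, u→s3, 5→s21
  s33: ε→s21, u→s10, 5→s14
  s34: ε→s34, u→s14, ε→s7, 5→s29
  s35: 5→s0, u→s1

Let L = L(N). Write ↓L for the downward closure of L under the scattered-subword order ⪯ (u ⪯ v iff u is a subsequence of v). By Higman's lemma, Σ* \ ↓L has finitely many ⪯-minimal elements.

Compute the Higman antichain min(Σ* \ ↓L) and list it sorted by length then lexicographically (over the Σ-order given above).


|Q|=36, |F|=17, |δ|=82 (34 ε).
min D↑ (16 st, q0=0, F={13}): 0:u→1,5→0 1:u→2,5→3 2:u→4,5→5 3:u→6,5→7 4:u→4,5→8 5:u→8,5→9 6:u→10,5→11 7:u→12,5→8 8:u→13,5→8 9:u→8,5→8 10:u→10,5→14 11:u→15,5→8 12:u→10,5→8 13:u→13,5→13 14:u→13,5→13 15:u→13,5→14 (ε-aug+det+¬).
'uuu5u': N↓-sim [32, 31, 27, 15, 8, 5] end={s13,s15,s20,s23,s4} rej; 5/5 del acc.
'uu5uu': run [32, 31, 27, 17, 10, 5] end={s13,s15,s20,s23,s4} rej; 5/5 deletions ∈↓L.
'u555u': |S_i|=[32, 31, 28, 21, 10, 5] end={s13,s15,s20,s23,s4} — reject; 5/5 deletions ∈↓L.
'u5uu55': N↓-sim [32, 31, 28, 20, 11, 6, 3] end={s15,s23,s4} rej; 6/6 deletions ∈↓L.
4 minimals (antichain).

Antichain: [uuu5u, uu5uu, u555u, u5uu55].


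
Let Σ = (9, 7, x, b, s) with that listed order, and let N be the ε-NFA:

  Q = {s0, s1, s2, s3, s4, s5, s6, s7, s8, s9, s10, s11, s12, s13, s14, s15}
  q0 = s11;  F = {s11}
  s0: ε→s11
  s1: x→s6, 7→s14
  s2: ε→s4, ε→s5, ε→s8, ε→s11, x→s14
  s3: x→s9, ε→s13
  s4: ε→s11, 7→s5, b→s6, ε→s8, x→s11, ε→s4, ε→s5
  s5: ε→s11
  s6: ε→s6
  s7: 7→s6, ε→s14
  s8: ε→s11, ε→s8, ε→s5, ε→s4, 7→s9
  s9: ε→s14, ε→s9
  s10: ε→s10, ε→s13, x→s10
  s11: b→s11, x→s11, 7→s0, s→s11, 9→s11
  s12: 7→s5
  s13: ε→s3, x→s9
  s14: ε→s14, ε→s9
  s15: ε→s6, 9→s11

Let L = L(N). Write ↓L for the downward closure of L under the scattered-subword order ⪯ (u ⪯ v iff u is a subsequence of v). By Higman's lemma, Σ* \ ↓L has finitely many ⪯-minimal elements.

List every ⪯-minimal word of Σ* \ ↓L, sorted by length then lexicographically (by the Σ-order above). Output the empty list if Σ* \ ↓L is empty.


Antichain: [].

|Q|=16, |F|=1, |δ|=43 (25 ε).
min D↑ (1 st, q0=0, F={}): 0:9→0,7→0,x→0,b→0,s→0 [Hopcroft].
L(D↑) = ∅; no obstructions.


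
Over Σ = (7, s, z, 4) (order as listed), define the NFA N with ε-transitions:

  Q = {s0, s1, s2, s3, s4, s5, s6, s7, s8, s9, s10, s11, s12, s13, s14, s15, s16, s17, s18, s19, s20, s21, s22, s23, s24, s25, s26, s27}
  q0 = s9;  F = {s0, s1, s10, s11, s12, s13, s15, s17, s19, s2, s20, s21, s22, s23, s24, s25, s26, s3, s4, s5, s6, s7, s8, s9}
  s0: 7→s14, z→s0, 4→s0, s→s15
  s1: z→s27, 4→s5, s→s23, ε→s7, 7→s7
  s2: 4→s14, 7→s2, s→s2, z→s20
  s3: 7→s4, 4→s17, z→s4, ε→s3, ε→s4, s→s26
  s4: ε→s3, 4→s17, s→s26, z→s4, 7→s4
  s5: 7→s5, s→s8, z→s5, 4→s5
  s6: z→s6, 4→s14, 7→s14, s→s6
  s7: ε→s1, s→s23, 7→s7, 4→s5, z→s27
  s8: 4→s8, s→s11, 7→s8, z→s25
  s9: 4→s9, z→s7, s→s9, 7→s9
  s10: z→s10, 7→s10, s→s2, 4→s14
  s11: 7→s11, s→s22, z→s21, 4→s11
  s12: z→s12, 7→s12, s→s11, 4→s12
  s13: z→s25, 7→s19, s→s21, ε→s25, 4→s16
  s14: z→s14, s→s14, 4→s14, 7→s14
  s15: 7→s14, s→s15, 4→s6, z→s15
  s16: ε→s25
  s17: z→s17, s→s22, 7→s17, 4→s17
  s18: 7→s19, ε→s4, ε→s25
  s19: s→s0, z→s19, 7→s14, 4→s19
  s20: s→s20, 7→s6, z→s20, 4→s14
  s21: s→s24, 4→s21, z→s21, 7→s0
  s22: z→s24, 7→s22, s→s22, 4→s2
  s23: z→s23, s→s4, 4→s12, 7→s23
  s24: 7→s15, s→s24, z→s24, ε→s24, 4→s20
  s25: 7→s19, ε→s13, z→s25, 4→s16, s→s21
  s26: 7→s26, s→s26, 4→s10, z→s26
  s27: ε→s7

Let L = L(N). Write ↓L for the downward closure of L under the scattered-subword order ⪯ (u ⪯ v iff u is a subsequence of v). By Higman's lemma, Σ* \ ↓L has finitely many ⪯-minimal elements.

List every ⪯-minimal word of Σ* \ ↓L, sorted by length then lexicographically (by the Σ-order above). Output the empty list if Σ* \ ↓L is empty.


|Q|=28, |F|=24, |δ|=113 (12 ε).
min D↑ (22 st, q0=0, F={16}): 0:7→0,s→0,z→1,4→0 1:7→1,s→2,z→1,4→3 2:7→2,s→4,z→2,4→5 3:7→3,s→6,z→3,4→3 4:7→4,s→7,z→4,4→8 5:7→5,s→9,z→5,4→5 6:7→6,s→9,z→10,4→6 7:7→7,s→7,z→7,4→11 8:7→8,s→12,z→8,4→8 9:7→9,s→12,z→13,4→9 10:7→14,s→13,z→10,4→10 11:7→11,s→15,z→11,4→16 12:7→12,s→12,z→17,4→15 13:7→18,s→17,z→13,4→13 14:7→16,s→18,z→14,4→14 15:7→15,s→15,z→19,4→16 16:7→16,s→16,z→16,4→16 17:7→20,s→17,z→17,4→19 18:7→16,s→20,z→18,4→18 19:7→21,s→19,z→19,4→16 20:7→16,s→20,z→20,4→21 21:7→16,s→21,z→21,4→16.
'zsss44': run [27, 26, 22, 15, 9, 5, 1] end={s14} rej; 6/6 del acc.
'z4sz77': N↓-sim [27, 26, 19, 15, 11, 5, 1] end={s14} rej; 6/6 single-dels accept.
2 obstructions.

A = [zsss44, z4sz77].


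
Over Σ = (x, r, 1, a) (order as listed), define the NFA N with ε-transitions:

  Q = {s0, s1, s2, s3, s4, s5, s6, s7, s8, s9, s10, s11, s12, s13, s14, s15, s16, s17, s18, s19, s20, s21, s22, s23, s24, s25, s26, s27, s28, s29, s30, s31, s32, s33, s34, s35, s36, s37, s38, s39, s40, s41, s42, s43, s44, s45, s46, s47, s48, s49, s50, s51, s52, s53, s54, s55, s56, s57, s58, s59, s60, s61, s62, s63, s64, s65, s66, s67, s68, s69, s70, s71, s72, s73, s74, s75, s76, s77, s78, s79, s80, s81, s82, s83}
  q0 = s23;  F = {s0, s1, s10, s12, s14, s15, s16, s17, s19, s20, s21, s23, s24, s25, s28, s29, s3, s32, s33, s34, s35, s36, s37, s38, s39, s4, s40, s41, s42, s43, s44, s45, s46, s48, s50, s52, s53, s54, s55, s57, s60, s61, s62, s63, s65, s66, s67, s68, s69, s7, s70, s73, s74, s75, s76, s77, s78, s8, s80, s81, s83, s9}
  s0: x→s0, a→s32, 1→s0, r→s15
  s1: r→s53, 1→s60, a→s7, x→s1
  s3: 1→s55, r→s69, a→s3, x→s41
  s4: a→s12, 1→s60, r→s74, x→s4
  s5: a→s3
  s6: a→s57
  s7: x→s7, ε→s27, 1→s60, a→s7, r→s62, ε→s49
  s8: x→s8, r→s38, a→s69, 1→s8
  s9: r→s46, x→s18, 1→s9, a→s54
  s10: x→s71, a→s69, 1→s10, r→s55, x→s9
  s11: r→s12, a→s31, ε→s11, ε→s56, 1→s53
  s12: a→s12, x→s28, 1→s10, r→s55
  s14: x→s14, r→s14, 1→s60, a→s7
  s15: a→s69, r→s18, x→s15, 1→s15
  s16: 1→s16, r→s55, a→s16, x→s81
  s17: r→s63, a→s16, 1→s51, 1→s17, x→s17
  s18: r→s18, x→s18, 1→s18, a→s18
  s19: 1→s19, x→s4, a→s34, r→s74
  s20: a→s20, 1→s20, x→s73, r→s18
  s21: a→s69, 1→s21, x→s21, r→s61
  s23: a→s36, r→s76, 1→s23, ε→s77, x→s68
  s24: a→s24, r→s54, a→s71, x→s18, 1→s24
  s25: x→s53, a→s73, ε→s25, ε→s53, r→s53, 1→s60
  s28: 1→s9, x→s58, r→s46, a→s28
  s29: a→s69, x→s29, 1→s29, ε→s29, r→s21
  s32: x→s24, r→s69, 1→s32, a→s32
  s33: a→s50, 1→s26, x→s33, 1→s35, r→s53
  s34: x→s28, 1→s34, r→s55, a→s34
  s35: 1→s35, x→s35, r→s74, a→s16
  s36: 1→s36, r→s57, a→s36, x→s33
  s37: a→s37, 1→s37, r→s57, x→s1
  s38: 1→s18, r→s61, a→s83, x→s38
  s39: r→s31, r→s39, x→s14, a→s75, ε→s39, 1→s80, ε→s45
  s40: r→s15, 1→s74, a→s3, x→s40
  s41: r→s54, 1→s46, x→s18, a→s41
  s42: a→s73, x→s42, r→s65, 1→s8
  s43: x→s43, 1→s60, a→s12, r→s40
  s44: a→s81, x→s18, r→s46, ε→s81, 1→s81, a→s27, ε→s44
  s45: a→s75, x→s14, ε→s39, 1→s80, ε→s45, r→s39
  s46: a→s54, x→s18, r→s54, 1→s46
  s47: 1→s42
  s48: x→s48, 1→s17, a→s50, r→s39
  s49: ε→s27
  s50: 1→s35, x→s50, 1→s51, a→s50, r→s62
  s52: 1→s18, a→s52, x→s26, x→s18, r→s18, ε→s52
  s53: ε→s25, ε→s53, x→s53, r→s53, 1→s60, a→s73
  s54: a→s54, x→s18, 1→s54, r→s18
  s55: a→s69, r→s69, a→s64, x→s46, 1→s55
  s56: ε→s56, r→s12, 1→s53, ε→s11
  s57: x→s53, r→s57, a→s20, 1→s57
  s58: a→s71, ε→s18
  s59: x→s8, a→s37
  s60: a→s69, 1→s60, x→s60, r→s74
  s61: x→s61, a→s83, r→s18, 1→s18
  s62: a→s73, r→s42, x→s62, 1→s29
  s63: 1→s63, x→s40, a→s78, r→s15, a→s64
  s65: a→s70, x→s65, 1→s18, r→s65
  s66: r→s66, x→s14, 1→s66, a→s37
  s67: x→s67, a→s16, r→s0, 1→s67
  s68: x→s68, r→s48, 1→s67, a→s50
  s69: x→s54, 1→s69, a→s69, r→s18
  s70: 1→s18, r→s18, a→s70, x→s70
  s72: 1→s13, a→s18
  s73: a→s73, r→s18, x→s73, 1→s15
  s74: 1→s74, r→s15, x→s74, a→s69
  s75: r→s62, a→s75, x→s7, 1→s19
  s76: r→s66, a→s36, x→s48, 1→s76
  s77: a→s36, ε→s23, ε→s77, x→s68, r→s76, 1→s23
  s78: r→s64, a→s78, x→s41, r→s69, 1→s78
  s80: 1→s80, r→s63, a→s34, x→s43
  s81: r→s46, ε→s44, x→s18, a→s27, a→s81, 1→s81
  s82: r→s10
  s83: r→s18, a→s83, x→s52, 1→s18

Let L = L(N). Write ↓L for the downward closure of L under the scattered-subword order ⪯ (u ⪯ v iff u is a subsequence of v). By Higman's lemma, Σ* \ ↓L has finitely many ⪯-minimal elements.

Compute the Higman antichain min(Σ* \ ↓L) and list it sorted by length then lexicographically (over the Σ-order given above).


Antichain: [arar, x1rrr, x1axx, xarrr1, rrx1ar].

|Q|=84, |F|=62, |δ|=302 (24 ε).
min D↑ (59 st, q0=0, F={34}): 0:x→1,r→2,1→0,a→3 1:x→1,r→4,1→5,a→6 2:x→4,r→7,1→2,a→3 3:x→8,r→9,1→3,a→3 4:x→4,r→10,1→11,a→6 5:x→5,r→12,1→5,a→13 6:x→6,r→14,1→15,a→6 7:x→16,r→7,1→7,a→17 8:x→8,r→18,1→15,a→6 9:x→18,r→9,1→9,a→19 10:x→16,r→10,1→20,a→21 11:x→11,r→22,1→11,a→13 12:x→12,r→23,1→12,a→24 13:x→25,r→26,1→13,a→13 14:x→14,r→27,1→28,a→29 15:x→15,r→30,1→15,a→13 16:x→16,r→16,1→31,a→32 17:x→33,r→9,1→17,a→17 18:x→18,r→18,1→31,a→29 19:x→29,r→34,1→19,a→19 20:x→35,r→22,1→20,a→36 21:x→32,r→14,1→37,a→21 22:x→38,r→23,1→22,a→39 23:x→23,r→34,1→23,a→40 24:x→41,r→40,1→24,a→24 25:x→34,r→42,1→25,a→25 26:x→42,r→40,1→26,a→40 27:x→27,r→43,1→44,a→29 28:x→28,r→45,1→28,a→40 29:x→29,r→34,1→23,a→29 30:x→30,r→23,1→30,a→40 31:x→31,r→30,1→31,a→40 32:x→32,r→14,1→31,a→32 33:x→33,r→18,1→31,a→32 34:x→34,r→34,1→34,a→34 35:x→35,r→38,1→31,a→46 36:x→47,r→26,1→36,a→36 37:x→48,r→30,1→37,a→36 38:x→38,r→23,1→30,a→49 39:x→50,r→40,1→39,a→39 40:x→51,r→34,1→40,a→40 41:x→34,r→51,1→41,a→41 42:x→34,r→51,1→42,a→51 43:x→43,r→43,1→34,a→52 44:x→44,r→53,1→44,a→40 45:x→45,r→54,1→45,a→40 46:x→47,r→26,1→55,a→46 47:x→34,r→42,1→56,a→47 48:x→48,r→30,1→31,a→46 49:x→50,r→40,1→26,a→49 50:x→34,r→51,1→42,a→50 51:x→34,r→34,1→51,a→51 52:x→52,r→34,1→34,a→52 53:x→53,r→54,1→34,a→57 54:x→54,r→34,1→34,a→57 55:x→56,r→26,1→55,a→40 56:x→34,r→42,1→56,a→51 57:x→58,r→34,1→34,a→57 58:x→34,r→34,1→34,a→58 (ε-aug+det+¬).
'arar': run [71, 54, 26, 11, 1] end={s18} — reject; 4/4 single-dels accept.
'x1rrr': run [71, 63, 44, 23, 9, 1] end={s18} rej; 5/5 deletions ∈↓L.
'x1axx': N↓-sim [71, 63, 44, 25, 14, 4] end={s18,s26,s58,s71} rej; 5/5 single-dels accept.
'xarrr1': run [71, 63, 46, 21, 15, 8, 1] end={s18} ∉↓L; 6/6 single-dels accept.
'rrx1ar': |S_i|=[71, 67, 53, 40, 20, 7, 1] end={s18} — reject; 6/6 deletions ∈↓L.
5 minimals (antichain).


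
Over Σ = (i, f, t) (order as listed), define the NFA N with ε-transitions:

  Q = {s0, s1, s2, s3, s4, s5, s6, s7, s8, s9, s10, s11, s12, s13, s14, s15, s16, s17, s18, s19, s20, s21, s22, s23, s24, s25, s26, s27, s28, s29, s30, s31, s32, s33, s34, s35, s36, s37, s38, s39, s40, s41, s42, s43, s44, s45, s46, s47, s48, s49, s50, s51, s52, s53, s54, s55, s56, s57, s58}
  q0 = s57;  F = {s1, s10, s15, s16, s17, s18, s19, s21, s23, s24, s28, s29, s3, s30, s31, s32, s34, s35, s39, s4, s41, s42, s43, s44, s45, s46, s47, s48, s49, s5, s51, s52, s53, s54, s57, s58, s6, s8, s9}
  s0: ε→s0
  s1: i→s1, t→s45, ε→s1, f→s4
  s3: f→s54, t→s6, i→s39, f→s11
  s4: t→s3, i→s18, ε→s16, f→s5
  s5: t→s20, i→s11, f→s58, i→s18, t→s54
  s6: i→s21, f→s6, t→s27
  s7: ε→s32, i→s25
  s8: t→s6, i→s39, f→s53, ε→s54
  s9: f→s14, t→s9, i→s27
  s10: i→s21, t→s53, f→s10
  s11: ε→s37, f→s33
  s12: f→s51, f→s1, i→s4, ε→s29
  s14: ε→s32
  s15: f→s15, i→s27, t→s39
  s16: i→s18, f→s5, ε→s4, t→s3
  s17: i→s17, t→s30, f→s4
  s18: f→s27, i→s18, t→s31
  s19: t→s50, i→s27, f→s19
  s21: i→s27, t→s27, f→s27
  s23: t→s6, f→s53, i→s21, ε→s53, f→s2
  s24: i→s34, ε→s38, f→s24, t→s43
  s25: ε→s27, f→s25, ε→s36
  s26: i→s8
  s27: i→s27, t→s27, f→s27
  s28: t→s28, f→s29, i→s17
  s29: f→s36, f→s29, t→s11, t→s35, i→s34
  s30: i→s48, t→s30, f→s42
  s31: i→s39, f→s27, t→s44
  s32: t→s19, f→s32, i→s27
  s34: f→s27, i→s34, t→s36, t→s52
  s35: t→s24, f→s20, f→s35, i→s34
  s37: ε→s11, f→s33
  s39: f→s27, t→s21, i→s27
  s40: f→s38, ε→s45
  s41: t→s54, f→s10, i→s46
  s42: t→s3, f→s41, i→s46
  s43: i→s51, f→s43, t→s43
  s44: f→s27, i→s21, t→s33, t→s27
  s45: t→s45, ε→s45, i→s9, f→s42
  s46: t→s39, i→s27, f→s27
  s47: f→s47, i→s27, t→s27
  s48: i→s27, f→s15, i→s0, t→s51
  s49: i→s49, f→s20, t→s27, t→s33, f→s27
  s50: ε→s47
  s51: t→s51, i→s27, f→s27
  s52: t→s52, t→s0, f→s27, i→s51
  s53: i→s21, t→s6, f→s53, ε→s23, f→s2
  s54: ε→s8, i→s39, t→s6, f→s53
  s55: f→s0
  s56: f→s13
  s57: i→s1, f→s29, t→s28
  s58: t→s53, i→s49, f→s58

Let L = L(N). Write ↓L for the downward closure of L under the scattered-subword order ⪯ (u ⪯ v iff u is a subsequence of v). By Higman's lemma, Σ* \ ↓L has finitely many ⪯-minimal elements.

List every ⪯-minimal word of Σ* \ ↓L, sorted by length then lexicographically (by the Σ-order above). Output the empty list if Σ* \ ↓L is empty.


|Q|=59, |F|=39, |δ|=164 (19 ε).
min D↑ (37 st, q0=0, F={14}): 0:i→1,f→2,t→3 1:i→1,f→4,t→5 2:i→6,f→2,t→7 3:i→8,f→2,t→3 4:i→9,f→10,t→11 5:i→12,f→13,t→5 6:i→6,f→14,t→15 7:i→6,f→7,t→16 8:i→8,f→4,t→17 9:i→9,f→14,t→18 10:i→9,f→19,t→20 11:i→21,f→20,t→22 12:i→14,f→23,t→12 13:i→24,f→25,t→11 14:i→14,f→14,t→14 15:i→26,f→14,t→15 16:i→6,f→16,t→27 17:i→28,f→13,t→17 18:i→21,f→14,t→29 19:i→30,f→19,t→31 20:i→21,f→31,t→22 21:i→14,f→14,t→32 22:i→32,f→22,t→14 23:i→14,f→23,t→33 24:i→14,f→14,t→21 25:i→24,f→34,t→20 26:i→14,f→14,t→26 27:i→26,f→27,t→27 28:i→14,f→35,t→26 29:i→32,f→14,t→14 30:i→30,f→14,t→14 31:i→32,f→31,t→22 32:i→14,f→14,t→14 33:i→14,f→33,t→36 34:i→32,f→34,t→31 35:i→14,f→35,t→21 36:i→14,f→36,t→14 [Hopcroft].
'fif': run [50, 42, 17, 3] end={s20,s27,s33} ∉↓L; 3/3 deletions ∈↓L.
'itii': run [50, 43, 34, 14, 2] end={s0,s27} ∉↓L; 4/4 deletions ∈↓L.
'ifttt': |S_i|=[50, 43, 32, 19, 7, 2] end={s27,s33} rej; 5/5 del acc.
'ifffit': |S_i|=[50, 43, 32, 27, 17, 5, 2] end={s27,s33} — reject; 6/6 deletions ∈↓L.
'ftttii': N↓-sim [50, 42, 28, 15, 7, 2, 1] end={s27} — reject; 6/6 single-dels accept.
'tititf': run [50, 48, 41, 33, 8, 4, 1] end={s27} rej; 6/6 deletions ∈↓L.
6 minimals (antichain).

min(Σ*\↓L) = [fif, itii, ifttt, ifffit, ftttii, tititf].


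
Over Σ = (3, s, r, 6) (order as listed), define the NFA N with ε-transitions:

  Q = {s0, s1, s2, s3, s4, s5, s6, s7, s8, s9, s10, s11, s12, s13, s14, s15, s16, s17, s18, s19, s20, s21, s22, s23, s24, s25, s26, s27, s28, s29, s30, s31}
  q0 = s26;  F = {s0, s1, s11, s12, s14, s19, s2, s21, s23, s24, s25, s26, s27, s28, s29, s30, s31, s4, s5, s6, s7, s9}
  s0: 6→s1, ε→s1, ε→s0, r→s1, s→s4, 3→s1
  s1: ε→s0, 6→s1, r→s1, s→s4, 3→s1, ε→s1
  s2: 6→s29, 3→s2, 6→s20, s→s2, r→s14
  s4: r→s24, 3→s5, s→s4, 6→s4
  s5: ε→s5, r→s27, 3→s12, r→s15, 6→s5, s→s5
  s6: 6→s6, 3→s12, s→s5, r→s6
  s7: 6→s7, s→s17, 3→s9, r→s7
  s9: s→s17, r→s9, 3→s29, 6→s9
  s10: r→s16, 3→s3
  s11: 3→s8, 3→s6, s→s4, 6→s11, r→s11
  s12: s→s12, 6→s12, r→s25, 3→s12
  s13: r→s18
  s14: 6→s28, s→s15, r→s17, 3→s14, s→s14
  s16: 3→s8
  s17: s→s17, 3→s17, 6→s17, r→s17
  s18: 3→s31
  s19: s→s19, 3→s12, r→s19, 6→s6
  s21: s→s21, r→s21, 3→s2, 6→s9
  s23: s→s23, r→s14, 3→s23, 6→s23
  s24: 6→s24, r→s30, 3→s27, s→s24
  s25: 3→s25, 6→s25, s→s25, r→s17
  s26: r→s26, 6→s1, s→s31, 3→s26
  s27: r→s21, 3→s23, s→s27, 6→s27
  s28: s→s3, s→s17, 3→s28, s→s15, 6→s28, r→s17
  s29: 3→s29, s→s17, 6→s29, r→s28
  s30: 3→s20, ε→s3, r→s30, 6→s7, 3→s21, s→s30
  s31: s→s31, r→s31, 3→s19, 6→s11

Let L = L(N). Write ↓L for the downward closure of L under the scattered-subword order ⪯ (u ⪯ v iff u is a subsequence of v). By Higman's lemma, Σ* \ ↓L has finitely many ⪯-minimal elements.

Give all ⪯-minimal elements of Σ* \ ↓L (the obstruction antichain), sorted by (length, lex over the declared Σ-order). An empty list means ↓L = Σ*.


Antichain: [s33rr, 6srr6s].

|Q|=32, |F|=22, |δ|=110 (6 ε).
min D↑ (22 st, q0=0, F={13}): 0:3→0,s→1,r→0,6→2 1:3→3,s→1,r→1,6→4 2:3→2,s→5,r→2,6→2 3:3→6,s→3,r→3,6→7 4:3→7,s→5,r→4,6→4 5:3→8,s→5,r→9,6→5 6:3→6,s→6,r→10,6→6 7:3→6,s→8,r→7,6→7 8:3→6,s→8,r→11,6→8 9:3→11,s→9,r→12,6→9 10:3→10,s→10,r→13,6→10 11:3→14,s→11,r→15,6→11 12:3→15,s→12,r→12,6→16 13:3→13,s→13,r→13,6→13 14:3→14,s→14,r→17,6→14 15:3→18,s→15,r→15,6→19 16:3→19,s→13,r→16,6→16 17:3→17,s→17,r→13,6→20 18:3→18,s→18,r→17,6→21 19:3→21,s→13,r→19,6→19 20:3→20,s→13,r→13,6→20 21:3→21,s→13,r→20,6→21.
's33rr': |S_i|=[27, 24, 18, 11, 6, 1] end={s17} rej; 5/5 deletions ∈↓L.
'6srr6s': |S_i|=[27, 24, 19, 16, 12, 8, 3] end={s15,s17,s3} ∉↓L; 6/6 del acc.
2 words, ⪯-incomp.


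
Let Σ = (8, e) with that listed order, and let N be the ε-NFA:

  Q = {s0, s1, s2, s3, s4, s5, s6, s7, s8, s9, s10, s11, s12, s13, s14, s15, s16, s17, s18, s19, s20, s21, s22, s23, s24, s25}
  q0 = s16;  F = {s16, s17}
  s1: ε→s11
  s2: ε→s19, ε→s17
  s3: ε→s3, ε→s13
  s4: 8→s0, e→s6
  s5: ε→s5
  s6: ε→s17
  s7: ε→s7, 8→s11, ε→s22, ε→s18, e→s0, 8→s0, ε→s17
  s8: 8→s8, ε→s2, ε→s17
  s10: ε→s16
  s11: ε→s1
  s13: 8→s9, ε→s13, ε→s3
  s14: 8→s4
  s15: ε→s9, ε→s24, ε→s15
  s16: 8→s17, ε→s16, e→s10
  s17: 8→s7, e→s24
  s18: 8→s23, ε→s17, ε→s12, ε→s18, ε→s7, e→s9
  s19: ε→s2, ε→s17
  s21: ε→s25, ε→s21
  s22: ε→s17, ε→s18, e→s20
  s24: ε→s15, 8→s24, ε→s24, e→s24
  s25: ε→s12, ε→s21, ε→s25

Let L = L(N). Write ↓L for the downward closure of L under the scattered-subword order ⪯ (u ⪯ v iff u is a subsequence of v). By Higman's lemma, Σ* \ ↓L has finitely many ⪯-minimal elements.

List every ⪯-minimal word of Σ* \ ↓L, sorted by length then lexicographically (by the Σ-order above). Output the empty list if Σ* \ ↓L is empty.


min(Σ*\↓L) = [8e].

|Q|=26, |F|=2, |δ|=53 (36 ε).
min D↑ (3 st, q0=0, F={2}): 0:8→1,e→0 1:8→1,e→2 2:8→2,e→2 [Hopcroft].
'8e': N↓-sim [15, 13, 5] end={s0,s15,s20,s24,s9} — reject; 2/2 del acc.
1 obstructions.


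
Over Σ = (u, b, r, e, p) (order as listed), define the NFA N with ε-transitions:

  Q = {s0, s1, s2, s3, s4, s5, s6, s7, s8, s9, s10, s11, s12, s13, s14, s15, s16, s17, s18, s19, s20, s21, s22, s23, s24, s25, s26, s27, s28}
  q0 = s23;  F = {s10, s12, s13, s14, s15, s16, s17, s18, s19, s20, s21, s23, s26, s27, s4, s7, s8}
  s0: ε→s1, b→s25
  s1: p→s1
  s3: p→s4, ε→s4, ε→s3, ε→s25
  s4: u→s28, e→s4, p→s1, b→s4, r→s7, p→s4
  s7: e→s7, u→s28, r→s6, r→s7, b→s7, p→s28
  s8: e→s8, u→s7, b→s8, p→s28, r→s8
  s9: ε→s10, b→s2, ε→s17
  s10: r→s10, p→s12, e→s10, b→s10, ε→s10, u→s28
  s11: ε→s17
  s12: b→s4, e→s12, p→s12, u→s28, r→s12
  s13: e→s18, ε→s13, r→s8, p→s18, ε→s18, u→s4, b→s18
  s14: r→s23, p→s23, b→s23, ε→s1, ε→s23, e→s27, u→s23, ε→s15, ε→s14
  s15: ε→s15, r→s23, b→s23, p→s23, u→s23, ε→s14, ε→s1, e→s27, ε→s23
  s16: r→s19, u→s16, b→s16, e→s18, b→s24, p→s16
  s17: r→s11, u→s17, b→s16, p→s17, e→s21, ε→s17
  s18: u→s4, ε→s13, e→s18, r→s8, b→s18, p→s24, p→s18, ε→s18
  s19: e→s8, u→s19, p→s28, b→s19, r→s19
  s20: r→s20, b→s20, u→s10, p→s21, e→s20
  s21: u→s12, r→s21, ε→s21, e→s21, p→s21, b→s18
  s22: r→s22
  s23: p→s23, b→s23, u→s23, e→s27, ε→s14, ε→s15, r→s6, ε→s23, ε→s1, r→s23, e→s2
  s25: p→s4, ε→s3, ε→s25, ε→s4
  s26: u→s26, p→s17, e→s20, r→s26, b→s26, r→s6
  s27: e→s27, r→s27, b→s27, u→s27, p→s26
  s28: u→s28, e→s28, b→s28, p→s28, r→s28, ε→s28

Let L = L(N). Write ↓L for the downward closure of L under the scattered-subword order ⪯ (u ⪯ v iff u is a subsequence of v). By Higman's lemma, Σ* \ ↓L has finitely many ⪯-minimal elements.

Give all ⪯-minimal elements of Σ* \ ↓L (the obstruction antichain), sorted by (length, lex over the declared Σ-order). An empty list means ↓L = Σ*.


|Q|=29, |F|=17, |δ|=133 (30 ε).
min D↑ (15 st, q0=0, F={8}): 0:u→0,b→0,r→0,e→1,p→0 1:u→1,b→1,r→1,e→1,p→2 2:u→2,b→2,r→2,e→3,p→4 3:u→5,b→3,r→3,e→3,p→6 4:u→4,b→7,r→4,e→6,p→4 5:u→8,b→5,r→5,e→5,p→9 6:u→9,b→10,r→6,e→6,p→6 7:u→7,b→7,r→11,e→10,p→7 8:u→8,b→8,r→8,e→8,p→8 9:u→8,b→12,r→9,e→9,p→9 10:u→12,b→10,r→13,e→10,p→10 11:u→11,b→11,r→11,e→13,p→8 12:u→8,b→12,r→14,e→12,p→12 13:u→14,b→13,r→13,e→13,p→8 14:u→8,b→14,r→14,e→14,p→8 [Hopcroft].
'epeuu': |S_i|=[23, 20, 18, 13, 7, 1] end={s28} ∉↓L; 5/5 del acc.
'eppbrp': run [23, 20, 18, 15, 11, 5, 1] end={s28} — reject; 6/6 deletions ∈↓L.
2 obstructions.

Antichain: [epeuu, eppbrp].


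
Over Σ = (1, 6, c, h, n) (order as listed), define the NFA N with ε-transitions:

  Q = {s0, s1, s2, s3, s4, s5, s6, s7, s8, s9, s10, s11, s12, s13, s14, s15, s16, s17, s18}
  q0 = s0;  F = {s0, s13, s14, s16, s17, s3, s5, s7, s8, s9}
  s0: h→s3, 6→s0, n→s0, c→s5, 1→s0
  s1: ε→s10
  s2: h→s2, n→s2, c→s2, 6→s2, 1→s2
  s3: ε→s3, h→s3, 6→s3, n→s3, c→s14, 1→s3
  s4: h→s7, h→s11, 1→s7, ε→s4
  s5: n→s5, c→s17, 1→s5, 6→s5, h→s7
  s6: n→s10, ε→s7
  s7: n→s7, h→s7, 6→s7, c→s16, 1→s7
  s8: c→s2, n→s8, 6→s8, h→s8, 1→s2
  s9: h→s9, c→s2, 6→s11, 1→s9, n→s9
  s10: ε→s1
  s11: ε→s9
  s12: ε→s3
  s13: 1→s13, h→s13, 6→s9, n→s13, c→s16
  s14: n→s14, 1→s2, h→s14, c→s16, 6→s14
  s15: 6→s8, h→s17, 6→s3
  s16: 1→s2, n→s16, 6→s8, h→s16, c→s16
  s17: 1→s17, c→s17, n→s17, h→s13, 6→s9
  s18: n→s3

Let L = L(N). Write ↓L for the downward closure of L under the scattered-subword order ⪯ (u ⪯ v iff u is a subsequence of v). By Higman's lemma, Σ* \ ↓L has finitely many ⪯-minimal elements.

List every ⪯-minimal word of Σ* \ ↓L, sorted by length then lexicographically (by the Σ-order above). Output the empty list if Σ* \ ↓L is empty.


|Q|=19, |F|=10, |δ|=70 (7 ε).
min D↑ (11 st, q0=0, F={9}): 0:1→0,6→0,c→1,h→2,n→0 1:1→1,6→1,c→3,h→4,n→1 2:1→2,6→2,c→5,h→2,n→2 3:1→3,6→6,c→3,h→7,n→3 4:1→4,6→4,c→8,h→4,n→4 5:1→9,6→5,c→8,h→5,n→5 6:1→6,6→6,c→9,h→6,n→6 7:1→7,6→6,c→8,h→7,n→7 8:1→9,6→10,c→8,h→8,n→8 9:1→9,6→9,c→9,h→9,n→9 10:1→9,6→10,c→9,h→10,n→10 (ε-aug+det+¬).
'hc1': run [12, 9, 4, 1] end={s2} — reject; 3/3 del acc.
'cc6c': N↓-sim [12, 10, 7, 4, 1] end={s2} — reject; 4/4 single-dels accept.
2 obstructions.

min(Σ*\↓L) = [hc1, cc6c].


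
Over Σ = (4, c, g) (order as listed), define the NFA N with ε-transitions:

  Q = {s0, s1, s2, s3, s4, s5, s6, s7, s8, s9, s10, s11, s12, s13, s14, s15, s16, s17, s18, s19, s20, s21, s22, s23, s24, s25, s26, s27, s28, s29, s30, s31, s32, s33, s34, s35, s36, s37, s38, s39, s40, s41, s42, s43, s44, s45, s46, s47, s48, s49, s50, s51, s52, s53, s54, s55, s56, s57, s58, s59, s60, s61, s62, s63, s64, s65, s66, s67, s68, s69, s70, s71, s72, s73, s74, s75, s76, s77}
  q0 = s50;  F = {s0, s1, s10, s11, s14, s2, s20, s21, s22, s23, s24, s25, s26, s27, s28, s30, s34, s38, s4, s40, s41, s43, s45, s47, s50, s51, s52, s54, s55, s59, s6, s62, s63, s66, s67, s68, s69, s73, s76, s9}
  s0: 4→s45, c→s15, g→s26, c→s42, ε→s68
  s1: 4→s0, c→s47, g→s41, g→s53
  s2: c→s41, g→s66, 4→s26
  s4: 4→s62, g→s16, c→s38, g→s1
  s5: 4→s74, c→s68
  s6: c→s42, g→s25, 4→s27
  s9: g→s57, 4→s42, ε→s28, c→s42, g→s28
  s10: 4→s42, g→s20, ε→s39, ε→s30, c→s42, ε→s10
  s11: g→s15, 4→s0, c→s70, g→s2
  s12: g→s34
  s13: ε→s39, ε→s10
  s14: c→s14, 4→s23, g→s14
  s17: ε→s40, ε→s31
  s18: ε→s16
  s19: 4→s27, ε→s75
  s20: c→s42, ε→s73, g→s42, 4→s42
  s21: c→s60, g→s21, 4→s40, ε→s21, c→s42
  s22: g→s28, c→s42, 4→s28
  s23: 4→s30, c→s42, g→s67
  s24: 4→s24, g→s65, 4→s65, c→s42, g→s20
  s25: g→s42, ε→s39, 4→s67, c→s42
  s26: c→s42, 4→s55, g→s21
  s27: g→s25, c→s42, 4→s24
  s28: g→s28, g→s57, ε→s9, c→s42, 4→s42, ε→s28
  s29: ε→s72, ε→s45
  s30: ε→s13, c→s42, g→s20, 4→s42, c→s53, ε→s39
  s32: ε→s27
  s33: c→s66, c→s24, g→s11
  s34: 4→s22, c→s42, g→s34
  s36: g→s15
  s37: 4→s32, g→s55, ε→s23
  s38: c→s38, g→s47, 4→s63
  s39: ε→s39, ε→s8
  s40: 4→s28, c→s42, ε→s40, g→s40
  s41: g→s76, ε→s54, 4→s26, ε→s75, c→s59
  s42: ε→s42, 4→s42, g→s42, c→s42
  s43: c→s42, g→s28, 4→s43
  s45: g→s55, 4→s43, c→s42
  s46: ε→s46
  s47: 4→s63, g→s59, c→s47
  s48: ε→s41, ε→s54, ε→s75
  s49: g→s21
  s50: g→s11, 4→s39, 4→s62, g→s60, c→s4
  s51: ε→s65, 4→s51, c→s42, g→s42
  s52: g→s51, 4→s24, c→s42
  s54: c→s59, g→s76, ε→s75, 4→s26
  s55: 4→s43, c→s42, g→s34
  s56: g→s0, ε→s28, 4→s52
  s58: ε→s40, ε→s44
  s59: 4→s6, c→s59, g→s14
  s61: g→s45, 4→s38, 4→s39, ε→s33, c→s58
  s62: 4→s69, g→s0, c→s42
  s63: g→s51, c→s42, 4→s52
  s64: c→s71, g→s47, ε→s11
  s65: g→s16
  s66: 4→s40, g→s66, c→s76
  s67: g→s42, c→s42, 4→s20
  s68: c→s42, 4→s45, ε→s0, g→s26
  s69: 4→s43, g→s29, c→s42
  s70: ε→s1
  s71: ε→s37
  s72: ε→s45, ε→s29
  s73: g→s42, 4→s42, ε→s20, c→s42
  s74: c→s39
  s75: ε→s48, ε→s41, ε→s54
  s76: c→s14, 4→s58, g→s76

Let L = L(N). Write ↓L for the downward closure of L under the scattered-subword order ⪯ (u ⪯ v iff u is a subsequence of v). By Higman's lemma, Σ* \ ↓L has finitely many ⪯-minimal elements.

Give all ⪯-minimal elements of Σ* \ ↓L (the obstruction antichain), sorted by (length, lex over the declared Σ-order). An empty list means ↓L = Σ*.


A = [4c, 444g4, cc4gg, ggg444].

|Q|=78, |F|=40, |δ|=204 (48 ε).
min D↑ (36 st, q0=0, F={5}): 0:4→1,c→2,g→3 1:4→4,c→5,g→6 2:4→1,c→7,g→8 3:4→6,c→8,g→9 4:4→10,c→5,g→11 5:4→5,c→5,g→5 6:4→11,c→5,g→12 7:4→13,c→7,g→14 8:4→6,c→14,g→15 9:4→12,c→15,g→16 10:4→10,c→5,g→17 11:4→10,c→5,g→18 12:4→18,c→5,g→19 13:4→20,c→5,g→21 14:4→13,c→14,g→22 15:4→12,c→22,g→23 16:4→24,c→23,g→16 17:4→5,c→5,g→17 18:4→10,c→5,g→25 19:4→24,c→5,g→19 20:4→26,c→5,g→21 21:4→21,c→5,g→5 22:4→27,c→22,g→28 23:4→24,c→28,g→23 24:4→17,c→5,g→24 25:4→29,c→5,g→25 26:4→26,c→5,g→30 27:4→31,c→5,g→32 28:4→33,c→28,g→28 29:4→17,c→5,g→17 30:4→5,c→5,g→5 31:4→26,c→5,g→32 32:4→34,c→5,g→5 33:4→35,c→5,g→34 34:4→30,c→5,g→5 35:4→5,c→5,g→30 (ε-aug+det+¬).
'4c': run [57, 41, 4] end={s15,s42,s53,s60} — reject; 2/2 single-dels accept.
'444g4': run [57, 41, 29, 13, 8, 1] end={s42} ∉↓L; 5/5 deletions ∈↓L.
'cc4gg': |S_i|=[57, 53, 26, 20, 10, 2] end={s16,s42} rej; 5/5 deletions ∈↓L.
'ggg444': |S_i|=[57, 52, 41, 27, 18, 12, 1] end={s42} — reject; 6/6 del acc.
4 obstructions.


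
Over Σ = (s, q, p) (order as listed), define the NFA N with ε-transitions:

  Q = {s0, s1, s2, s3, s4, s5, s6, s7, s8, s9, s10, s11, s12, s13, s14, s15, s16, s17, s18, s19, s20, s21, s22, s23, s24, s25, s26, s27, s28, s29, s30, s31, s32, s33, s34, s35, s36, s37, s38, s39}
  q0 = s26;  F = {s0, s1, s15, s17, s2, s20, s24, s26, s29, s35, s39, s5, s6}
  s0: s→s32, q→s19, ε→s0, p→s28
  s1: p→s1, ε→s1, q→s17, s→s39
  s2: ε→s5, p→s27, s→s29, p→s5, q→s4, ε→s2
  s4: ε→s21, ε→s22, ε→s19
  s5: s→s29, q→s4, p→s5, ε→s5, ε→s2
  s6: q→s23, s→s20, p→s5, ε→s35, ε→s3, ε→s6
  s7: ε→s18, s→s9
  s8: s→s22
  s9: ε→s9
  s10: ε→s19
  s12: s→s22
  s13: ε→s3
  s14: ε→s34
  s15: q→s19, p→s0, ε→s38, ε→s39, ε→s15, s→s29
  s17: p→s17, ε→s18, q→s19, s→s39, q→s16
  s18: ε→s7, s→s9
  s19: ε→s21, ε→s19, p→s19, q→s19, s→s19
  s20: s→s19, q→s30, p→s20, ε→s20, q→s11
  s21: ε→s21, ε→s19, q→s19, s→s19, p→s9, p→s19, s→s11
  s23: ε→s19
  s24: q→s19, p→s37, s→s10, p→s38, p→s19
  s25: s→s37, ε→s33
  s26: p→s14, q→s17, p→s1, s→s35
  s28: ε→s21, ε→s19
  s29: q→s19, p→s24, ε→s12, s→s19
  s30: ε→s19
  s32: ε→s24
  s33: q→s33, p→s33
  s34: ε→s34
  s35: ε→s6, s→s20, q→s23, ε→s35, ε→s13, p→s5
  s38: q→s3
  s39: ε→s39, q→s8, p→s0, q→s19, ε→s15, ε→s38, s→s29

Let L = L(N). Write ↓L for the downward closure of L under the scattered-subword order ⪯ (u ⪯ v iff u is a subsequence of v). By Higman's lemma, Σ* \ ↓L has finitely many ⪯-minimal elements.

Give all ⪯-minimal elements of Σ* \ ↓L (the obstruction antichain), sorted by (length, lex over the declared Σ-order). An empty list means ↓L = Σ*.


Antichain: [sq, qq, sss, qspp, pspp].

|Q|=40, |F|=13, |δ|=103 (41 ε).
min D↑ (11 st, q0=0, F={5}): 0:s→1,q→2,p→3 1:s→4,q→5,p→6 2:s→7,q→5,p→2 3:s→7,q→2,p→3 4:s→5,q→5,p→4 5:s→5,q→5,p→5 6:s→8,q→5,p→6 7:s→8,q→5,p→9 8:s→5,q→5,p→10 9:s→10,q→5,p→5 10:s→5,q→5,p→5.
'sq': run [36, 28, 10] end={s11,s19,s21,s22,s23,s3,s30,s4,s8,s9} — reject; 2/2 deletions ∈↓L.
'qq': |S_i|=[36, 25, 8] end={s11,s16,s19,s21,s22,s3,s8,s9} — reject; 2/2 single-dels accept.
'sss': |S_i|=[36, 28, 15, 6] end={s10,s11,s19,s21,s22,s9} ∉↓L; 3/3 del acc.
'qspp': run [36, 25, 18, 12, 8] end={s11,s19,s21,s28,s3,s37,s38,s9} — reject; 4/4 del acc.
'pspp': |S_i|=[36, 31, 18, 12, 8] end={s11,s19,s21,s28,s3,s37,s38,s9} — reject; 4/4 deletions ∈↓L.
5 words, ⪯-incomp.


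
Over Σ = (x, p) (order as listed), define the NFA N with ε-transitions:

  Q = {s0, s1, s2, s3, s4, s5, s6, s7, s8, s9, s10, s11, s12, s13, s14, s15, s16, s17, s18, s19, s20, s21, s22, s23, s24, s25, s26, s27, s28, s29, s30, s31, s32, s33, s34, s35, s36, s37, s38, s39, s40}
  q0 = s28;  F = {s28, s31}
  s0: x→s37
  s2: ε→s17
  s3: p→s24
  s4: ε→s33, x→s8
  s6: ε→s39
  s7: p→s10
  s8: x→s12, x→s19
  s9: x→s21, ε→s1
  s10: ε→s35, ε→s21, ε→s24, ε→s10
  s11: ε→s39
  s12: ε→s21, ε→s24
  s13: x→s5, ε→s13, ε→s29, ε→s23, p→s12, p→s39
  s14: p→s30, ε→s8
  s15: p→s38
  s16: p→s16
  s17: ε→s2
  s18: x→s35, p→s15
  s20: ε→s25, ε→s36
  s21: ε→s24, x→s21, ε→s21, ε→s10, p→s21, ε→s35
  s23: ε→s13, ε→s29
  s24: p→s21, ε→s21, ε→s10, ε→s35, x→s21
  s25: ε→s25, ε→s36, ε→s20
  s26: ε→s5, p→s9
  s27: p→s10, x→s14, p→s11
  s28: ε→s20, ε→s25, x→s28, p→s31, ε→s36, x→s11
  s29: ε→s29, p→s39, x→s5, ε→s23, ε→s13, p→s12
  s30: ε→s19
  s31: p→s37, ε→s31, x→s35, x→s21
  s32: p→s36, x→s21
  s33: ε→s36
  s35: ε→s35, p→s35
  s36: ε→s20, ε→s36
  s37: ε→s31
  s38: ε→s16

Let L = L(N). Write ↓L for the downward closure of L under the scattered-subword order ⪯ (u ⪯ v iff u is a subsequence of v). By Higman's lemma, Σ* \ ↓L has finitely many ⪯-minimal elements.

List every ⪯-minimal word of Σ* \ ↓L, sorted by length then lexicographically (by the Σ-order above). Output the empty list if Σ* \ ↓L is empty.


Antichain: [px].

|Q|=41, |F|=2, |δ|=80 (45 ε).
min D↑ (3 st, q0=0, F={2}): 0:x→0,p→1 1:x→2,p→1 2:x→2,p→2 [Hopcroft].
'px': run [12, 6, 4] end={s10,s21,s24,s35} — reject; 2/2 single-dels accept.
1 minimals (antichain).


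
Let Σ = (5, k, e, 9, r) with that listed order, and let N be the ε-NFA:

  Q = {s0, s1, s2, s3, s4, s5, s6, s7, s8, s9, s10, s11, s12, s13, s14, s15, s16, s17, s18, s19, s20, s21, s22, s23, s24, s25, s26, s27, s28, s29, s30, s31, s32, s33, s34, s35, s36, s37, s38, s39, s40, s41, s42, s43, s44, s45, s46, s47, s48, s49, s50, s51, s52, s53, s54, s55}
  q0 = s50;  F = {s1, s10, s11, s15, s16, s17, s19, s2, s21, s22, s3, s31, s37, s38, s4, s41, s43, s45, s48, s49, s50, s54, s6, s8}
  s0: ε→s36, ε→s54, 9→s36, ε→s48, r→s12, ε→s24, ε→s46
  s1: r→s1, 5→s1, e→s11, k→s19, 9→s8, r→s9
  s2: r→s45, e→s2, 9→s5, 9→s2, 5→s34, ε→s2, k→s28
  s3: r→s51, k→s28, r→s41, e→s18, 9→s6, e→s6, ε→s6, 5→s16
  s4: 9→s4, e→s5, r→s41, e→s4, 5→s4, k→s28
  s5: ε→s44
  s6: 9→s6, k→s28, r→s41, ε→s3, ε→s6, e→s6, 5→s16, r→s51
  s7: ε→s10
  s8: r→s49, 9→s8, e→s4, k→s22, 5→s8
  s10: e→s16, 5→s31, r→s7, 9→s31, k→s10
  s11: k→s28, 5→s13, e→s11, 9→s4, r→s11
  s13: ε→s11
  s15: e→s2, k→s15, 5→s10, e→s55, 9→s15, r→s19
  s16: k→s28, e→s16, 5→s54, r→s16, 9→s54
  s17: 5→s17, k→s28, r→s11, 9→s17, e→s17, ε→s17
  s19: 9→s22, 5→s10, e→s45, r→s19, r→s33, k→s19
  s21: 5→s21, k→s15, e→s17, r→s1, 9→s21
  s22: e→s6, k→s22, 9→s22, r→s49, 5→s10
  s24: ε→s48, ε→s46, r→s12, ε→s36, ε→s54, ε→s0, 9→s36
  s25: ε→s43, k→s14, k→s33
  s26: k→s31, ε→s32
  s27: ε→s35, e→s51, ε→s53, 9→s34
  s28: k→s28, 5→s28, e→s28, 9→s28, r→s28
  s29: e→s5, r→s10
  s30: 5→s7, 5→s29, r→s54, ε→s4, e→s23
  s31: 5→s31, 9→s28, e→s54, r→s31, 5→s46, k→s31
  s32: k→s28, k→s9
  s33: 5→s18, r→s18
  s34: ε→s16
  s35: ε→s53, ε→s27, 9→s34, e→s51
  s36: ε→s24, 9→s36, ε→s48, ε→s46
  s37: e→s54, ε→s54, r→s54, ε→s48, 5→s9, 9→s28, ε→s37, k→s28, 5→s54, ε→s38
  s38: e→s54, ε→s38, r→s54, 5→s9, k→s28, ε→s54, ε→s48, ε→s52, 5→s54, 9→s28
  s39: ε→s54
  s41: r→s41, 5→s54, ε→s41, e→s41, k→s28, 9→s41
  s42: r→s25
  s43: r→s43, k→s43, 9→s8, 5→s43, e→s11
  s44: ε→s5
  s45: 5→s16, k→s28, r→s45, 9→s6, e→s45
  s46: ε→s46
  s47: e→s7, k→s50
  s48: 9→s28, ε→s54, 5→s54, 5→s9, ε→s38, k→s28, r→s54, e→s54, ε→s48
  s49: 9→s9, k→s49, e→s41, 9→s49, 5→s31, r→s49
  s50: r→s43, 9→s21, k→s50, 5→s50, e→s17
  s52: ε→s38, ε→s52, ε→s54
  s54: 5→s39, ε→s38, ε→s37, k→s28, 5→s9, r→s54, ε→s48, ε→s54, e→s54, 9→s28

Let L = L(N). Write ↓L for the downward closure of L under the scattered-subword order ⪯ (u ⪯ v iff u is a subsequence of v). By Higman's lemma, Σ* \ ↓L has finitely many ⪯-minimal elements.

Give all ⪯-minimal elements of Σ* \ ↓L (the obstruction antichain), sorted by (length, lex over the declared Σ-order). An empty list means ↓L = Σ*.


|Q|=56, |F|=24, |δ|=215 (51 ε).
min D↑ (21 st, q0=0, F={4}): 0:5→0,k→0,e→1,9→2,r→3 1:5→1,k→4,e→1,9→1,r→5 2:5→2,k→6,e→1,9→2,r→7 3:5→3,k→3,e→5,9→8,r→3 4:5→4,k→4,e→4,9→4,r→4 5:5→5,k→4,e→5,9→9,r→5 6:5→10,k→6,e→11,9→6,r→12 7:5→7,k→12,e→5,9→8,r→7 8:5→8,k→13,e→9,9→8,r→14 9:5→9,k→4,e→9,9→9,r→15 10:5→16,k→10,e→17,9→16,r→10 11:5→17,k→4,e→11,9→11,r→18 12:5→10,k→12,e→18,9→13,r→12 13:5→10,k→13,e→19,9→13,r→14 14:5→16,k→14,e→15,9→14,r→14 15:5→20,k→4,e→15,9→15,r→15 16:5→16,k→16,e→20,9→4,r→16 17:5→20,k→4,e→17,9→20,r→17 18:5→17,k→4,e→18,9→19,r→18 19:5→17,k→4,e→19,9→19,r→15 20:5→20,k→4,e→20,9→4,r→20.
'ek': N↓-sim [38, 24, 1] end={s28} — reject; 2/2 deletions ∈↓L.
'9k559': N↓-sim [38, 36, 29, 15, 10, 1] end={s28} — reject; 5/5 single-dels accept.
'9k599': N↓-sim [38, 36, 29, 15, 10, 1] end={s28} ∉↓L; 5/5 single-dels accept.
'r9r59': |S_i|=[38, 31, 24, 16, 10, 1] end={s28} rej; 5/5 del acc.
4 minimals (antichain).

Antichain: [ek, 9k559, 9k599, r9r59].
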